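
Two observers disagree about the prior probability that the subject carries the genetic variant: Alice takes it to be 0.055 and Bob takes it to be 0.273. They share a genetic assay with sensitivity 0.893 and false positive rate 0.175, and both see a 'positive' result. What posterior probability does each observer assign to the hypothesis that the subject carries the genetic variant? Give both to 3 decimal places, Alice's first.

The likelihood ratio for a 'positive' result is 0.893/0.175 = 5.1029.
Alice: prior odds 0.055/0.945 = 0.058201; posterior odds 0.29699; posterior probability 0.229.
Bob: prior odds 0.273/0.727 = 0.37552; posterior odds 1.9162; posterior probability 0.657.

Alice: 0.229; Bob: 0.657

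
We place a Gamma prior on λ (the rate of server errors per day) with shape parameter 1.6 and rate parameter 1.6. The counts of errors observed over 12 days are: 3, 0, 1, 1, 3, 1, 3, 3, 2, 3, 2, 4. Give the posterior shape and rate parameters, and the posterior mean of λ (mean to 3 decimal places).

Total count ∑xᵢ = 26 over n = 12 days.
Gamma is conjugate to the Poisson likelihood: posterior is Gamma(shape = 1.6+26 = 27.6, rate = 1.6+12 = 13.6).
E[λ | data] = 27.6/13.6 = 2.029.

Posterior: Gamma(shape=27.6, rate=13.6); mean ≈ 2.029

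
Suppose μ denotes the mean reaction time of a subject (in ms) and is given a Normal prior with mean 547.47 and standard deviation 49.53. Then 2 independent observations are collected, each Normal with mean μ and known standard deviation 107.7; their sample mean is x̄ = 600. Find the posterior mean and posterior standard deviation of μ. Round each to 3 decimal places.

With known σ, the Normal prior is conjugate. Weight on the data is w = (n/σ²)/(n/σ² + 1/τ₀²) = 0.00017242/(0.00017242+0.00040763) = 0.29726.
Posterior mean = w·x̄ + (1−w)·μ₀ = 0.29726·600 + 0.70274·547.47 = 563.085. Posterior variance = 1/(0.00017242+0.00040763) = 1723.98, so SD = 41.521.

Posterior mean ≈ 563.085; posterior SD ≈ 41.521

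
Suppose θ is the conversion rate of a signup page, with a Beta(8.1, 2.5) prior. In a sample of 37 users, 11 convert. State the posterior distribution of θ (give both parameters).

Posterior: Beta(19.1, 28.5)

The binomial likelihood is conjugate to the Beta prior: with 11 successes and 26 failures, the posterior is Beta(8.1+11, 2.5+26) = Beta(19.1, 28.5).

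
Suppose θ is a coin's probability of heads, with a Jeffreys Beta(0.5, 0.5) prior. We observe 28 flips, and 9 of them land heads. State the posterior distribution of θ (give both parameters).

Posterior: Beta(9.5, 19.5)

Observing 9 successes and 19 failures updates Beta(0.5, 0.5) by adding the success and failure counts to the two shape parameters: α = 0.5+9 = 9.5, β = 0.5+19 = 19.5.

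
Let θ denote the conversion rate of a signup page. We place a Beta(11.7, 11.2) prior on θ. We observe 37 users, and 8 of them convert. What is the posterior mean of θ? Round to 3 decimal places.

Posterior mean ≈ 0.329

The binomial likelihood is conjugate to the Beta prior: with 8 successes and 29 failures, the posterior is Beta(11.7+8, 11.2+29) = Beta(19.7, 40.2).
Posterior mean = α/(α+β) = 19.7/59.9 = 0.329.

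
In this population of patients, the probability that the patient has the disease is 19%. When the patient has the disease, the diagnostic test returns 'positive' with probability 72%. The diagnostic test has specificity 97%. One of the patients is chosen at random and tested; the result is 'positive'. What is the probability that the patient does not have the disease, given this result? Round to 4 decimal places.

Write H for 'the patient has the disease'. Prior odds H:¬H = 0.19/0.81 = 0.23457. For the 'positive' outcome, the likelihood ratio is 0.72/0.03 = 24.000.
Posterior odds = 0.23457 × 24.000 = 5.6296, so P(H|E) = 5.6296/(1+5.6296) = 0.8492. Then P(¬H|E) = 1 − 0.8492 = 0.1508.

P(¬H | E) ≈ 0.1508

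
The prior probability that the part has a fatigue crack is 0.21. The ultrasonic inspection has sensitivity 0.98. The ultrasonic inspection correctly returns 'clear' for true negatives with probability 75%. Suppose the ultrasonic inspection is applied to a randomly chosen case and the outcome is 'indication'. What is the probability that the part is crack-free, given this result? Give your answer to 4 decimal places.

Write H for 'the part has a fatigue crack'. Prior odds H:¬H = 0.21/0.79 = 0.26582. For the 'indication' outcome, the likelihood ratio is 0.98/0.25 = 3.9200.
Posterior odds = 0.26582 × 3.9200 = 1.0420, so P(H|E) = 1.0420/(1+1.0420) = 0.5103. Then P(¬H|E) = 1 − 0.5103 = 0.4897.

P(¬H | E) ≈ 0.4897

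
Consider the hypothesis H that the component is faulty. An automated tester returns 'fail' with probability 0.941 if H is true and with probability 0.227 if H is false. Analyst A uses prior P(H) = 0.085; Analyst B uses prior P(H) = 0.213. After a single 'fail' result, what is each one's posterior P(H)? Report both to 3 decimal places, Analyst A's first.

Analyst A: 0.278; Analyst B: 0.529

The likelihood ratio for a 'fail' result is 0.941/0.227 = 4.1454.
Analyst A: prior odds 0.085/0.915 = 0.092896; posterior odds 0.38509; posterior probability 0.278.
Analyst B: prior odds 0.213/0.787 = 0.27065; posterior odds 1.1219; posterior probability 0.529.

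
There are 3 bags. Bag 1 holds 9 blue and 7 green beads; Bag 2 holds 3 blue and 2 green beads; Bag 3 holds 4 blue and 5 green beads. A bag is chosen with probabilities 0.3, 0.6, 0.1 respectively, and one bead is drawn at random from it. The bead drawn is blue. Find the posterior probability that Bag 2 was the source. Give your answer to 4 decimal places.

P(blue|Bag 1) = 0.5625; P(blue|Bag 2) = 0.6; P(blue|Bag 3) = 0.4444.
Prior × likelihood for each source: 0.3·0.5625=0.1687, 0.6·0.6=0.3600, 0.1·0.4444=0.04444. Summing gives P(blue) = 0.57319.
P(Bag 2 | blue) = 0.3600 / 0.57319 = 0.6281.

Posterior probability ≈ 0.6281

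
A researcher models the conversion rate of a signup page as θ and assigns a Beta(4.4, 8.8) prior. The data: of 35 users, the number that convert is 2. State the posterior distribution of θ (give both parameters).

Posterior: Beta(6.4, 41.8)

The binomial likelihood is conjugate to the Beta prior: with 2 successes and 33 failures, the posterior is Beta(4.4+2, 8.8+33) = Beta(6.4, 41.8).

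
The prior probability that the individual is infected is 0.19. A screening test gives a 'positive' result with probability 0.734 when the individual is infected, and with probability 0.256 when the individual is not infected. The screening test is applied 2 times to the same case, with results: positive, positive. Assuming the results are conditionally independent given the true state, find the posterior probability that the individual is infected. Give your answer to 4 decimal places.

Let H be the event that the individual is infected; start with P(H) = 0.19. P('positive'|H) = 0.734, P('positive'|¬H) = 0.256.
Update on result 1 ('positive'): P(H) ← 0.734·0.1900 / (0.734·0.1900 + 0.256·0.8100) = 0.13946/0.34682 = 0.4021.
Update on result 2 ('positive'): P(H) ← 0.734·0.4021 / (0.734·0.4021 + 0.256·0.5979) = 0.29515/0.44821 = 0.6585.

Posterior P(H) ≈ 0.6585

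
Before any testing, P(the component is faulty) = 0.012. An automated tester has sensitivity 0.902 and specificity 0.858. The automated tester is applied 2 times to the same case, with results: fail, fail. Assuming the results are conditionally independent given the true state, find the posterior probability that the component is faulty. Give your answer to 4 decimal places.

Posterior P(H) ≈ 0.3289

With H the event that the component is faulty, the joint likelihood of the observed sequence is P(data|H) = 0.902·0.902 = 0.81360 and P(data|¬H) = 0.142·0.142 = 0.020164.
Bayes: P(H|data) = 0.012·0.81360 / (0.012·0.81360 + 0.988·0.020164) = 0.0097632/0.029685 = 0.3289.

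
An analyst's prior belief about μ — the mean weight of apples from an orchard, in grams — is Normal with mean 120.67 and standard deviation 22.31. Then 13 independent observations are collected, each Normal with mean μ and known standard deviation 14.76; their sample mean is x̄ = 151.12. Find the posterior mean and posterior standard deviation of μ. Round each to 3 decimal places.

Posterior mean ≈ 150.128; posterior SD ≈ 4.026

With known σ, the Normal prior is conjugate. Weight on the data is w = (n/σ²)/(n/σ² + 1/τ₀²) = 0.0596720/(0.0596720+0.00200910) = 0.96743.
Posterior mean = w·x̄ + (1−w)·μ₀ = 0.96743·151.12 + 0.032572·120.67 = 150.128. Posterior variance = 1/(0.0596720+0.00200910) = 16.2124, so SD = 4.026.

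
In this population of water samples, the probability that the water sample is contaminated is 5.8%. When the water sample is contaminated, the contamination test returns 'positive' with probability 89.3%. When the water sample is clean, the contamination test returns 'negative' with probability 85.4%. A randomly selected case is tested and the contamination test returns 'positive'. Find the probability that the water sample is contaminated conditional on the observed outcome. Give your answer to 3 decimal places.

P(H | E) ≈ 0.274

Let H be the event that the water sample is contaminated. P(H) = 0.058, so P(¬H) = 0.942. With E the 'positive' result, P(E|H) = 0.893 and P(E|¬H) = 0.146.
P(E) = 0.893·0.058 + 0.146·0.942 = 0.051794 + 0.13753 = 0.18933.
By Bayes' theorem, P(H|E) = 0.051794 / 0.18933 = 0.274.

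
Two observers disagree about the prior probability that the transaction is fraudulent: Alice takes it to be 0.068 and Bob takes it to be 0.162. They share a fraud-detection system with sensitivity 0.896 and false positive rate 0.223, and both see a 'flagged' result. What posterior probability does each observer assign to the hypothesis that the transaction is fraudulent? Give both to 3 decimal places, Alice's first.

Alice: 0.227; Bob: 0.437

P('+'|H) = 0.896, P('+'|¬H) = 0.223.
Alice: numerator 0.896·0.068 = 0.060928; evidence = 0.060928+0.223·0.932 = 0.26876; posterior = 0.227.
Bob: numerator 0.896·0.162 = 0.14515; evidence = 0.14515+0.223·0.838 = 0.33203; posterior = 0.437.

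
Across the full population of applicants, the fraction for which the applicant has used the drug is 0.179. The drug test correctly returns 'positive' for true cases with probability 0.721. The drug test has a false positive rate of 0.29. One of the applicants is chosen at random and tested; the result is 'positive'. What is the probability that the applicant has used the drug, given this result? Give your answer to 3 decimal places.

Let H be the event that the applicant has used the drug. P(H) = 0.179, so P(¬H) = 0.821. With E the 'positive' result, P(E|H) = 0.721 and P(E|¬H) = 0.29.
P(E) = 0.721·0.179 + 0.29·0.821 = 0.12906 + 0.23809 = 0.36715.
By Bayes' theorem, P(H|E) = 0.12906 / 0.36715 = 0.352.

P(H | E) ≈ 0.352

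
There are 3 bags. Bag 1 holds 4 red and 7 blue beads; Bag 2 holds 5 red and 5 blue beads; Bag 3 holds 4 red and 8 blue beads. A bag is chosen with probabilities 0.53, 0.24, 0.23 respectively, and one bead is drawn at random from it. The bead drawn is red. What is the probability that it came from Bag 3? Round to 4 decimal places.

Posterior probability ≈ 0.1969

Tabulate prior·likelihood by source: [1] prior 0.53, lik 0.3636, product 0.1927; [2] prior 0.24, lik 0.5, product 0.1200; [3] prior 0.23, lik 0.3333, product 0.07667.
Normalizing constant = 0.38939; the posterior for Bag 3 is its product over the sum, 0.07667/0.38939 = 0.1969.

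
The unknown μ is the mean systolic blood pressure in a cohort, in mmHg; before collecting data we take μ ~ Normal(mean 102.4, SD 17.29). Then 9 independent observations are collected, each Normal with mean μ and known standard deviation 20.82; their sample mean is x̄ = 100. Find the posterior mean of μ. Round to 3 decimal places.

Posterior mean ≈ 100.333

Prior precision 1/τ₀² = 1/17.29² = 0.00334511; data precision n/σ² = 9/20.82² = 0.0207626.
Posterior precision = 0.00334511 + 0.0207626 = 0.0241077.
Posterior mean = (0.00334511·102.4 + 0.0207626·100) / 0.0241077 = 100.333.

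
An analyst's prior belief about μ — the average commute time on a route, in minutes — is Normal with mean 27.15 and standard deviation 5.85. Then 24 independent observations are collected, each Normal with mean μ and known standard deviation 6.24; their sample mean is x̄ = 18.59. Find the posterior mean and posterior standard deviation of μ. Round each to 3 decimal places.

With known σ, the Normal prior is conjugate. Weight on the data is w = (n/σ²)/(n/σ² + 1/τ₀²) = 0.616371/(0.616371+0.0292205) = 0.95474.
Posterior mean = w·x̄ + (1−w)·μ₀ = 0.95474·18.59 + 0.045262·27.15 = 18.977. Posterior variance = 1/(0.616371+0.0292205) = 1.54897, so SD = 1.245.

Posterior mean ≈ 18.977; posterior SD ≈ 1.245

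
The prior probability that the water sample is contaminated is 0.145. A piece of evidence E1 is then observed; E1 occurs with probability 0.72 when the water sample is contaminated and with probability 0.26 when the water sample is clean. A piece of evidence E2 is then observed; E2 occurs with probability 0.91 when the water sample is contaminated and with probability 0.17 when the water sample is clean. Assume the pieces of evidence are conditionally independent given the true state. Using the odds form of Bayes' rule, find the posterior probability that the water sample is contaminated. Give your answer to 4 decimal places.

Prior odds = 0.145/(1−0.145) = 0.16959. In log-odds, ln(0.16959) = -1.7744.
Add log likelihood ratios: ln(2.7692) + ln(5.3529) = 2.6962.
Posterior log-odds = 0.92185, so posterior odds = exp(0.92185) = 2.5139. Converting, P(H|E) = 2.5139/3.5139 = 0.7154.

Posterior probability ≈ 0.7154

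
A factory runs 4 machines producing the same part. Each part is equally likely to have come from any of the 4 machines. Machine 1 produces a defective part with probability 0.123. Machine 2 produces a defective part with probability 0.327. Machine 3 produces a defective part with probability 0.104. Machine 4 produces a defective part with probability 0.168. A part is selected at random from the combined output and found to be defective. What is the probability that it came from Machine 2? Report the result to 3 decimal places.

Tabulate prior·likelihood by source: [1] prior 0.25, lik 0.123, product 0.03075; [2] prior 0.25, lik 0.327, product 0.08175; [3] prior 0.25, lik 0.104, product 0.02600; [4] prior 0.25, lik 0.168, product 0.04200.
Normalizing constant = 0.18050; the posterior for Machine 2 is its product over the sum, 0.08175/0.18050 = 0.453.

Posterior probability ≈ 0.453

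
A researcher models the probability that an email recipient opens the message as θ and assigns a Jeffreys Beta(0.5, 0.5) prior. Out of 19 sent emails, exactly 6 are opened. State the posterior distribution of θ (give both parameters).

Observing 6 successes and 13 failures updates Beta(0.5, 0.5) by adding the success and failure counts to the two shape parameters: α = 0.5+6 = 6.5, β = 0.5+13 = 13.5.

Posterior: Beta(6.5, 13.5)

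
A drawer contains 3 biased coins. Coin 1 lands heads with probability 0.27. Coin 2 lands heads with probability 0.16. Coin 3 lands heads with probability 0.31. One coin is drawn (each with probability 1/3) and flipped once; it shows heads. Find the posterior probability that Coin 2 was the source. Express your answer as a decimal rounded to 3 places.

Posterior probability ≈ 0.216

Tabulate prior·likelihood by source: [1] prior 0.333333, lik 0.27, product 0.09000; [2] prior 0.333333, lik 0.16, product 0.05333; [3] prior 0.333333, lik 0.31, product 0.1033.
Normalizing constant = 0.24667; the posterior for Coin 2 is its product over the sum, 0.05333/0.24667 = 0.216.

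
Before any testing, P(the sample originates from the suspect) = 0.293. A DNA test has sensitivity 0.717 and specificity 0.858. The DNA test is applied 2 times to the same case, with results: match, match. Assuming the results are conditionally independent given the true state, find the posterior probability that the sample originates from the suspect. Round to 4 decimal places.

Posterior P(H) ≈ 0.9135

With H the event that the sample originates from the suspect, the joint likelihood of the observed sequence is P(data|H) = 0.717·0.717 = 0.51409 and P(data|¬H) = 0.142·0.142 = 0.020164.
Bayes: P(H|data) = 0.293·0.51409 / (0.293·0.51409 + 0.707·0.020164) = 0.15063/0.16488 = 0.9135.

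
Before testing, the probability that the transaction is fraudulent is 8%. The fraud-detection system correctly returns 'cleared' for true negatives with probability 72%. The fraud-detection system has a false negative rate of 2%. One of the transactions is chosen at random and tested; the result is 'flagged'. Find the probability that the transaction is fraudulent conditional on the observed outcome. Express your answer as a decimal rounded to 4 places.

Let H be the event that the transaction is fraudulent. P(H) = 0.08, so P(¬H) = 0.92. With E the 'flagged' result, P(E|H) = 0.98 and P(E|¬H) = 0.28.
P(E) = 0.98·0.08 + 0.28·0.92 = 0.078400 + 0.25760 = 0.33600.
By Bayes' theorem, P(H|E) = 0.078400 / 0.33600 = 0.2333.

P(H | E) ≈ 0.2333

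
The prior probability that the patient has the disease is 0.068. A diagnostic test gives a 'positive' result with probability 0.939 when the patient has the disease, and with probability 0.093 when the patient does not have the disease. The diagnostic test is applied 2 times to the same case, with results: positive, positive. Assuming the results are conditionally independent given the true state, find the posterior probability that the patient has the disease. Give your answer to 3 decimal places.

Posterior P(H) ≈ 0.881

Let H be the event that the patient has the disease; start with P(H) = 0.068. P('positive'|H) = 0.939, P('positive'|¬H) = 0.093.
Update on result 1 ('positive'): P(H) ← 0.939·0.0680 / (0.939·0.0680 + 0.093·0.9320) = 0.063852/0.15053 = 0.4242.
Update on result 2 ('positive'): P(H) ← 0.939·0.4242 / (0.939·0.4242 + 0.093·0.5758) = 0.39831/0.45186 = 0.8815.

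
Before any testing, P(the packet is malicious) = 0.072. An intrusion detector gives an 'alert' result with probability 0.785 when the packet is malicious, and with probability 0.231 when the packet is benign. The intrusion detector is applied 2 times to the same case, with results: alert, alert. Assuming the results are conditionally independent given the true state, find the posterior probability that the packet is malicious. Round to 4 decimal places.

Let H be the event that the packet is malicious; start with P(H) = 0.072. P('alert'|H) = 0.785, P('alert'|¬H) = 0.231.
Update on result 1 ('alert'): P(H) ← 0.785·0.0720 / (0.785·0.0720 + 0.231·0.9280) = 0.056520/0.27089 = 0.2086.
Update on result 2 ('alert'): P(H) ← 0.785·0.2086 / (0.785·0.2086 + 0.231·0.7914) = 0.16379/0.34659 = 0.4726.

Posterior P(H) ≈ 0.4726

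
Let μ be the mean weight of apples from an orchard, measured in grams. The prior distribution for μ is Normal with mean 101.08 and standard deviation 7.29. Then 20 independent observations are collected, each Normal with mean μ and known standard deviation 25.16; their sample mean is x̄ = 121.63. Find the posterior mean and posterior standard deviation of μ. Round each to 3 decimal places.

With known σ, the Normal prior is conjugate. Weight on the data is w = (n/σ²)/(n/σ² + 1/τ₀²) = 0.0315943/(0.0315943+0.0188168) = 0.62673.
Posterior mean = w·x̄ + (1−w)·μ₀ = 0.62673·121.63 + 0.37327·101.08 = 113.959. Posterior variance = 1/(0.0315943+0.0188168) = 19.8369, so SD = 4.454.

Posterior mean ≈ 113.959; posterior SD ≈ 4.454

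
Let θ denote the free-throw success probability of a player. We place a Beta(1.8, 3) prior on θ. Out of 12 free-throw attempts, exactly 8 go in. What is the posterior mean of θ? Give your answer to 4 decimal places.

The binomial likelihood is conjugate to the Beta prior: with 8 successes and 4 failures, the posterior is Beta(1.8+8, 3+4) = Beta(9.8, 7).
Posterior mean = α/(α+β) = 9.8/16.8 = 0.5833.

Posterior mean ≈ 0.5833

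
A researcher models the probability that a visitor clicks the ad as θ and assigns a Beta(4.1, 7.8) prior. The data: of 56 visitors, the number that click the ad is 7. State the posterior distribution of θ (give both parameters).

Observing 7 successes and 49 failures updates Beta(4.1, 7.8) by adding the success and failure counts to the two shape parameters: α = 4.1+7 = 11.1, β = 7.8+49 = 56.8.

Posterior: Beta(11.1, 56.8)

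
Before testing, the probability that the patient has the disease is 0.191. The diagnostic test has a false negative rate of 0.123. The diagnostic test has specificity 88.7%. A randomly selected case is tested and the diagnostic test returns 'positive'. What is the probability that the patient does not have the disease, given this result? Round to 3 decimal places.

Let H be the event that the patient has the disease. P(H) = 0.191, so P(¬H) = 0.809. With E the 'positive' result, P(E|H) = 0.877 and P(E|¬H) = 0.113.
P(E) = 0.877·0.191 + 0.113·0.809 = 0.16751 + 0.091417 = 0.25892.
By Bayes' theorem, P(H|E) = 0.16751 / 0.25892 = 0.647. Hence P(¬H|E) = 1 − 0.647 = 0.353.

P(¬H | E) ≈ 0.353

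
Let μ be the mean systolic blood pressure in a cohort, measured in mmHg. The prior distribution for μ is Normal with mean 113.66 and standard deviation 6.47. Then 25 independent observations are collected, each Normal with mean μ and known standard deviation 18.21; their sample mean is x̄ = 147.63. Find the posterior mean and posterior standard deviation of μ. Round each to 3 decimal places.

With known σ, the Normal prior is conjugate. Weight on the data is w = (n/σ²)/(n/σ² + 1/τ₀²) = 0.0753911/(0.0753911+0.0238886) = 0.75938.
Posterior mean = w·x̄ + (1−w)·μ₀ = 0.75938·147.63 + 0.24062·113.66 = 139.456. Posterior variance = 1/(0.0753911+0.0238886) = 10.0725, so SD = 3.174.

Posterior mean ≈ 139.456; posterior SD ≈ 3.174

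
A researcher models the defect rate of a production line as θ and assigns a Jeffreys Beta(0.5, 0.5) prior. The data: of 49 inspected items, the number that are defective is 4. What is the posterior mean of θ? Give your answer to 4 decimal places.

Observing 4 successes and 45 failures updates Beta(0.5, 0.5) by adding the success and failure counts to the two shape parameters: α = 0.5+4 = 4.5, β = 0.5+45 = 45.5.
E[θ | data] = 4.5/(4.5+45.5) = 0.0900.

Posterior mean ≈ 0.0900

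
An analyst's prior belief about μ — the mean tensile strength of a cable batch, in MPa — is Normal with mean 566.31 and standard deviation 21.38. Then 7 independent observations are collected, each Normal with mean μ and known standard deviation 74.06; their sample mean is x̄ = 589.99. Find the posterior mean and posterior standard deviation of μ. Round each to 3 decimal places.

Prior precision 1/τ₀² = 1/21.38² = 0.00218768; data precision n/σ² = 7/74.06² = 0.00127623.
Posterior precision = 0.00218768 + 0.00127623 = 0.00346392, giving posterior SD = 1/√0.00346392 = 16.991.
Posterior mean = (0.00218768·566.31 + 0.00127623·589.99) / 0.00346392 = 575.035.

Posterior mean ≈ 575.035; posterior SD ≈ 16.991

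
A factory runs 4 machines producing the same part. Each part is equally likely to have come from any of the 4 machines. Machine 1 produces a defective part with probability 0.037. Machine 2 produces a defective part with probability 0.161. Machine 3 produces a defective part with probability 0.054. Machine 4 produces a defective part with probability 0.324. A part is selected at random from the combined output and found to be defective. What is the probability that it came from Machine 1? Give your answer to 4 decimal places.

P(defective|M1) = 0.037; P(defective|M2) = 0.161; P(defective|M3) = 0.054; P(defective|M4) = 0.324.
Prior × likelihood for each source: 0.25·0.037=0.009250, 0.25·0.161=0.04025, 0.25·0.054=0.01350, 0.25·0.324=0.08100. Summing gives P(defective) = 0.14400.
P(Machine 1 | defective) = 0.009250 / 0.14400 = 0.0642.

Posterior probability ≈ 0.0642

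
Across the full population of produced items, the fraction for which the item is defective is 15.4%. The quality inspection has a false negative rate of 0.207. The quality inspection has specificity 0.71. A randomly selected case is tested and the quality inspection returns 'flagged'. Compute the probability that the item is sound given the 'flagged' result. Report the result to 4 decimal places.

Write H for 'the item is defective'. Prior odds H:¬H = 0.154/0.846 = 0.18203. For the 'flagged' outcome, the likelihood ratio is 0.793/0.29 = 2.7345.
Posterior odds = 0.18203 × 2.7345 = 0.49777, so P(H|E) = 0.49777/(1+0.49777) = 0.3323. Then P(¬H|E) = 1 − 0.3323 = 0.6677.

P(¬H | E) ≈ 0.6677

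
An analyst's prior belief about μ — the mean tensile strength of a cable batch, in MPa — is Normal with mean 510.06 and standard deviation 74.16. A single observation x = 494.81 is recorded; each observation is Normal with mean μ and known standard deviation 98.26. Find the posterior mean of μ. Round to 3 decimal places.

Posterior mean ≈ 504.526

Prior precision 1/τ₀² = 1/74.16² = 0.00018183; data precision n/σ² = 1/98.26² = 0.00010357.
Posterior precision = 0.00018183 + 0.00010357 = 0.00028540.
Posterior mean = (0.00018183·510.06 + 0.00010357·494.81) / 0.00028540 = 504.526.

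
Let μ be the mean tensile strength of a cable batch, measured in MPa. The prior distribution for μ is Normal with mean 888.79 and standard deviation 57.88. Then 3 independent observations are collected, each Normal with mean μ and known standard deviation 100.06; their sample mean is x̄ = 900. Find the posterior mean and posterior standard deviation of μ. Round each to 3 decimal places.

Prior precision 1/τ₀² = 1/57.88² = 0.00029850; data precision n/σ² = 3/100.06² = 0.00029964.
Posterior precision = 0.00029850 + 0.00029964 = 0.00059814, giving posterior SD = 1/√0.00059814 = 40.888.
Posterior mean = (0.00029850·888.79 + 0.00029964·900) / 0.00059814 = 894.406.

Posterior mean ≈ 894.406; posterior SD ≈ 40.888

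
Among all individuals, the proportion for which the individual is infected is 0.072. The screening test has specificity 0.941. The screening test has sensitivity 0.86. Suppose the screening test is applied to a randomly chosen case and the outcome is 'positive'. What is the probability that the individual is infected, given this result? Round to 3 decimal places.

Write H for 'the individual is infected'. Prior odds H:¬H = 0.072/0.928 = 0.077586. For the 'positive' outcome, the likelihood ratio is 0.86/0.059 = 14.576.
Posterior odds = 0.077586 × 14.576 = 1.1309, so P(H|E) = 1.1309/(1+1.1309) = 0.531.

P(H | E) ≈ 0.531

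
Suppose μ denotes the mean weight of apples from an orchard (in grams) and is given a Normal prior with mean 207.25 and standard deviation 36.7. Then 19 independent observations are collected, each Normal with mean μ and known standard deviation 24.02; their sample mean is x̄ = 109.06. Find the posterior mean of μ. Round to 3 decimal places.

With known σ, the Normal prior is conjugate. Weight on the data is w = (n/σ²)/(n/σ² + 1/τ₀²) = 0.0329312/(0.0329312+0.00074245) = 0.97795.
Posterior mean = w·x̄ + (1−w)·μ₀ = 0.97795·109.06 + 0.022048·207.25 = 111.225.

Posterior mean ≈ 111.225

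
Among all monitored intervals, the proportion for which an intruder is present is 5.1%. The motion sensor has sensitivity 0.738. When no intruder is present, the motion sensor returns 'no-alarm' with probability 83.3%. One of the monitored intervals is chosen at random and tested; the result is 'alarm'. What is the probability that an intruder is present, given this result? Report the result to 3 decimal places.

P(H | E) ≈ 0.192

Write H for 'an intruder is present'. Prior odds H:¬H = 0.051/0.949 = 0.053741. For the 'alarm' outcome, the likelihood ratio is 0.738/0.167 = 4.4192.
Posterior odds = 0.053741 × 4.4192 = 0.23749, so P(H|E) = 0.23749/(1+0.23749) = 0.192.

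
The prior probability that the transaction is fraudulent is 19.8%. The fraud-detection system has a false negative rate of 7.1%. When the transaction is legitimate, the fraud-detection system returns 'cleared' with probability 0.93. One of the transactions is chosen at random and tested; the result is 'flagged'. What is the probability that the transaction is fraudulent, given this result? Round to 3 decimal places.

Let H be the event that the transaction is fraudulent. P(H) = 0.198, so P(¬H) = 0.802. With E the 'flagged' result, P(E|H) = 0.929 and P(E|¬H) = 0.07.
P(E) = 0.929·0.198 + 0.07·0.802 = 0.18394 + 0.056140 = 0.24008.
By Bayes' theorem, P(H|E) = 0.18394 / 0.24008 = 0.766.

P(H | E) ≈ 0.766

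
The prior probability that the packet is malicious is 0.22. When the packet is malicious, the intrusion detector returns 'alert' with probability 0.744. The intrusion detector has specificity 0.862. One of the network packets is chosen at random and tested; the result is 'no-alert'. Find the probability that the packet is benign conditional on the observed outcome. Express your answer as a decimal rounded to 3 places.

P(¬H | E) ≈ 0.923

Let H be the event that the packet is malicious. P(H) = 0.22, so P(¬H) = 0.78. With E the 'no-alert' result, P(E|H) = 0.256 and P(E|¬H) = 0.862.
P(E) = 0.256·0.22 + 0.862·0.78 = 0.056320 + 0.67236 = 0.72868.
By Bayes' theorem, P(H|E) = 0.056320 / 0.72868 = 0.077. Hence P(¬H|E) = 1 − 0.077 = 0.923.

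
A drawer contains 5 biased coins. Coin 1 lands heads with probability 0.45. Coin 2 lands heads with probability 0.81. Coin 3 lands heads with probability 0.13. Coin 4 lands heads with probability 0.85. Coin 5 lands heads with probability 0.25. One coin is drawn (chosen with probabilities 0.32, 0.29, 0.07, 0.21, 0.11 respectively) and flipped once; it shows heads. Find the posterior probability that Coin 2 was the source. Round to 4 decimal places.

Posterior probability ≈ 0.3955

P(heads|C1) = 0.45; P(heads|C2) = 0.81; P(heads|C3) = 0.13; P(heads|C4) = 0.85; P(heads|C5) = 0.25.
Prior × likelihood for each source: 0.32·0.45=0.1440, 0.29·0.81=0.2349, 0.07·0.13=0.009100, 0.21·0.85=0.1785, 0.11·0.25=0.02750. Summing gives P(heads) = 0.59400.
P(Coin 2 | heads) = 0.2349 / 0.59400 = 0.3955.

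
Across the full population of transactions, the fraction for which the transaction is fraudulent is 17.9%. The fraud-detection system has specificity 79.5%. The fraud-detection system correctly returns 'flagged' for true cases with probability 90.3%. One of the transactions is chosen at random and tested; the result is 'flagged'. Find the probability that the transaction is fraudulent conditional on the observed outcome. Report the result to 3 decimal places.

Write H for 'the transaction is fraudulent'. Prior odds H:¬H = 0.179/0.821 = 0.21803. For the 'flagged' outcome, the likelihood ratio is 0.903/0.205 = 4.4049.
Posterior odds = 0.21803 × 4.4049 = 0.96038, so P(H|E) = 0.96038/(1+0.96038) = 0.490.

P(H | E) ≈ 0.490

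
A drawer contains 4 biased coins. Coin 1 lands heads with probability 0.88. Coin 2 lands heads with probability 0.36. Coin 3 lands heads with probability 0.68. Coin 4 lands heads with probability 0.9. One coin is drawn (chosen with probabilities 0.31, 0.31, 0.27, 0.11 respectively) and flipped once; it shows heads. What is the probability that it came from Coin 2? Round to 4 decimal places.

Tabulate prior·likelihood by source: [1] prior 0.31, lik 0.88, product 0.2728; [2] prior 0.31, lik 0.36, product 0.1116; [3] prior 0.27, lik 0.68, product 0.1836; [4] prior 0.11, lik 0.9, product 0.09900.
Normalizing constant = 0.66700; the posterior for Coin 2 is its product over the sum, 0.1116/0.66700 = 0.1673.

Posterior probability ≈ 0.1673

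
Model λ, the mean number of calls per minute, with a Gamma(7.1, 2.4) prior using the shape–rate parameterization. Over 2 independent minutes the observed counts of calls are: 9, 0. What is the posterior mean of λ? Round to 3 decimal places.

Posterior mean ≈ 3.659

The Poisson likelihood adds the total count to the shape and the number of exposure periods to the rate. Here ∑xᵢ = 9 and n = 2, so shape 7.1→16.1 and rate 2.4→4.4.
E[λ | data] = 16.1/4.4 = 3.659.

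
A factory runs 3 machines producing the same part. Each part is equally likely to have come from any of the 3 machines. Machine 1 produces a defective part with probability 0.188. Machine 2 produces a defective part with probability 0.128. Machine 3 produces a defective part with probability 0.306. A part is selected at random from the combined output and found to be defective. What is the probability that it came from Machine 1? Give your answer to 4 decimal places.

P(defective|M1) = 0.188; P(defective|M2) = 0.128; P(defective|M3) = 0.306.
Prior × likelihood for each source: 0.333333·0.188=0.06267, 0.333333·0.128=0.04267, 0.333333·0.306=0.1020. Summing gives P(defective) = 0.20733.
P(Machine 1 | defective) = 0.06267 / 0.20733 = 0.3023.

Posterior probability ≈ 0.3023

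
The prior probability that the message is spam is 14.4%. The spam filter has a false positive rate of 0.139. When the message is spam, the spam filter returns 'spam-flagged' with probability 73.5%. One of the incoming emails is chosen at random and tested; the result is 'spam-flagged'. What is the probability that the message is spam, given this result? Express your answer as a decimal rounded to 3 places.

Write H for 'the message is spam'. Prior odds H:¬H = 0.144/0.856 = 0.16822. For the 'spam-flagged' outcome, the likelihood ratio is 0.735/0.139 = 5.2878.
Posterior odds = 0.16822 × 5.2878 = 0.88953, so P(H|E) = 0.88953/(1+0.88953) = 0.471.

P(H | E) ≈ 0.471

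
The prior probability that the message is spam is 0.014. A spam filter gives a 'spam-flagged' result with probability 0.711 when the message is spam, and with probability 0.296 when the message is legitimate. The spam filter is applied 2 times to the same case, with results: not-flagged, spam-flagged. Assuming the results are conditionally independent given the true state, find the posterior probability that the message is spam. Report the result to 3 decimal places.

With H the event that the message is spam, the joint likelihood of the observed sequence is P(data|H) = 0.289·0.711 = 0.20548 and P(data|¬H) = 0.704·0.296 = 0.20838.
Bayes: P(H|data) = 0.014·0.20548 / (0.014·0.20548 + 0.986·0.20838) = 0.0028767/0.20834 = 0.0138.

Posterior P(H) ≈ 0.014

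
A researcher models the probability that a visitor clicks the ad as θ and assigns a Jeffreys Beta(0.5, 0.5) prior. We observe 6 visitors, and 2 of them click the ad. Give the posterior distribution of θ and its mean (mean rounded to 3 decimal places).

The binomial likelihood is conjugate to the Beta prior: with 2 successes and 4 failures, the posterior is Beta(0.5+2, 0.5+4) = Beta(2.5, 4.5).
E[θ | data] = 2.5/(2.5+4.5) = 0.357.

Posterior: Beta(2.5, 4.5); mean ≈ 0.357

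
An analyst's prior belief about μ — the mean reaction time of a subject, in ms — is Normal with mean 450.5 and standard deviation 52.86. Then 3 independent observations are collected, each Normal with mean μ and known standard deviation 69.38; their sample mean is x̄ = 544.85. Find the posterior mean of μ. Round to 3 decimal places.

Prior precision 1/τ₀² = 1/52.86² = 0.00035789; data precision n/σ² = 3/69.38² = 0.00062324.
Posterior precision = 0.00035789 + 0.00062324 = 0.00098112.
Posterior mean = (0.00035789·450.5 + 0.00062324·544.85) / 0.00098112 = 510.434.

Posterior mean ≈ 510.434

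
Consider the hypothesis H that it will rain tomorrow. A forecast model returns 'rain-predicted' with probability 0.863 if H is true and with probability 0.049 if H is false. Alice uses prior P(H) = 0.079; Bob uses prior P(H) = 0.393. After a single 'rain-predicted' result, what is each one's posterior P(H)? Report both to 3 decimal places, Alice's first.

P('+'|H) = 0.863, P('+'|¬H) = 0.049.
Alice: numerator 0.863·0.079 = 0.068177; evidence = 0.068177+0.049·0.921 = 0.11331; posterior = 0.602.
Bob: numerator 0.863·0.393 = 0.33916; evidence = 0.33916+0.049·0.607 = 0.36890; posterior = 0.919.

Alice: 0.602; Bob: 0.919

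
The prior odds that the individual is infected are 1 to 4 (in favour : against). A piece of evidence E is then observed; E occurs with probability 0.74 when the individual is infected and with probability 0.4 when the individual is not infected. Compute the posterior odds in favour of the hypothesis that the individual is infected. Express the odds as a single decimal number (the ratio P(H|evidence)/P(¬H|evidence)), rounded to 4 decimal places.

Posterior odds ≈ 0.4625

Prior odds = 1/4 = 0.25000. In log-odds, ln(0.25000) = -1.3863.
Add log likelihood ratio: ln(1.8500) = 0.61519.
Posterior log-odds = -0.77111, so posterior odds = exp(-0.77111) = 0.46250.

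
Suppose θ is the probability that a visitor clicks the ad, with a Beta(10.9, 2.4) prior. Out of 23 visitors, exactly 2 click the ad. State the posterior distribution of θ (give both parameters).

Posterior: Beta(12.9, 23.4)

Observing 2 successes and 21 failures updates Beta(10.9, 2.4) by adding the success and failure counts to the two shape parameters: α = 10.9+2 = 12.9, β = 2.4+21 = 23.4.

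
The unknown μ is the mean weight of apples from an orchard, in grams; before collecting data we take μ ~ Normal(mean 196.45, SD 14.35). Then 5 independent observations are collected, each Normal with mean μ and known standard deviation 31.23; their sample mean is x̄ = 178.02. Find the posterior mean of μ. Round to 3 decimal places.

With known σ, the Normal prior is conjugate. Weight on the data is w = (n/σ²)/(n/σ² + 1/τ₀²) = 0.00512656/(0.00512656+0.00485620) = 0.51354.
Posterior mean = w·x̄ + (1−w)·μ₀ = 0.51354·178.02 + 0.48646·196.45 = 186.985.

Posterior mean ≈ 186.985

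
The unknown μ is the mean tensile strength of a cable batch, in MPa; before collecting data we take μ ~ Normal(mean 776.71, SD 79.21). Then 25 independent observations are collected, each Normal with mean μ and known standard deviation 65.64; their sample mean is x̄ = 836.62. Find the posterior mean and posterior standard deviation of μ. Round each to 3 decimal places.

With known σ, the Normal prior is conjugate. Weight on the data is w = (n/σ²)/(n/σ² + 1/τ₀²) = 0.00580234/(0.00580234+0.00015938) = 0.97327.
Posterior mean = w·x̄ + (1−w)·μ₀ = 0.97327·836.62 + 0.026734·776.71 = 835.018. Posterior variance = 1/(0.00580234+0.00015938) = 167.737, so SD = 12.951.

Posterior mean ≈ 835.018; posterior SD ≈ 12.951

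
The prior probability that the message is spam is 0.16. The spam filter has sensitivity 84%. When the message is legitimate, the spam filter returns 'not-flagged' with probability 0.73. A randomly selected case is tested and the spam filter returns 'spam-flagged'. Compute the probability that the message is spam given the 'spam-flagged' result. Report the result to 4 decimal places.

P(H | E) ≈ 0.3721

Write H for 'the message is spam'. Prior odds H:¬H = 0.16/0.84 = 0.19048. For the 'spam-flagged' outcome, the likelihood ratio is 0.84/0.27 = 3.1111.
Posterior odds = 0.19048 × 3.1111 = 0.59259, so P(H|E) = 0.59259/(1+0.59259) = 0.3721.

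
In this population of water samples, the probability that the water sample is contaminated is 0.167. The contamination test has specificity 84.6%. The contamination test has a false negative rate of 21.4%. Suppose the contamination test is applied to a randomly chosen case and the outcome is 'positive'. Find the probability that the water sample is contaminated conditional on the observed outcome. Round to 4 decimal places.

P(H | E) ≈ 0.5057

Let H be the event that the water sample is contaminated. P(H) = 0.167, so P(¬H) = 0.833. With E the 'positive' result, P(E|H) = 0.786 and P(E|¬H) = 0.154.
P(E) = 0.786·0.167 + 0.154·0.833 = 0.13126 + 0.12828 = 0.25954.
By Bayes' theorem, P(H|E) = 0.13126 / 0.25954 = 0.5057.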